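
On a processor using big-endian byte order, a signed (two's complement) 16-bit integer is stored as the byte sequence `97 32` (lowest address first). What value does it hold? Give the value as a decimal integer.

-26830

Big-endian stores the most-significant byte at the lowest address.
The bytes are already most-significant first: 0x9732.
Top bit is set, so as a signed 16-bit value this is 0x9732 − 2^16 = -26830.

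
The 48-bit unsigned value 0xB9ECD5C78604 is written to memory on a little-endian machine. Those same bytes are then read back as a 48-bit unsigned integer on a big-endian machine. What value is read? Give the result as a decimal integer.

4976924814521

Stored little-endian, the bytes at ascending addresses are 04 86 C7 D5 EC B9.
Read back as big-endian, the last byte is least significant, giving 0x0486C7D5ECB9.
0x0486C7D5ECB9 = 4976924814521.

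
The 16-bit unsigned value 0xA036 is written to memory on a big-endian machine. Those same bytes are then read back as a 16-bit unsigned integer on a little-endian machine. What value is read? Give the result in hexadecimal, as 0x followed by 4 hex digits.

0x36A0

Stored big-endian, the bytes at ascending addresses are A0 36.
Read back as little-endian, the first byte is least significant, giving 0x36A0.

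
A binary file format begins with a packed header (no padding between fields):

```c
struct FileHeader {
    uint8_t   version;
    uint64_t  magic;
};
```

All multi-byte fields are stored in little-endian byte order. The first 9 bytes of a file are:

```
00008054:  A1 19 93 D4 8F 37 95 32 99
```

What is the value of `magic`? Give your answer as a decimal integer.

11039049702507320089

`magic` follows `version` (1 byte), so it starts at byte offset 1 and occupies 8 bytes.
Bytes at offsets 1..8: 19 93 D4 8F 37 95 32 99.
In little-endian order the low byte comes first in memory.
Reassemble most-significant byte first: 99 32 95 37 8F D4 93 19 → 0x993295378FD49319.
0x993295378FD49319 = 11039049702507320089.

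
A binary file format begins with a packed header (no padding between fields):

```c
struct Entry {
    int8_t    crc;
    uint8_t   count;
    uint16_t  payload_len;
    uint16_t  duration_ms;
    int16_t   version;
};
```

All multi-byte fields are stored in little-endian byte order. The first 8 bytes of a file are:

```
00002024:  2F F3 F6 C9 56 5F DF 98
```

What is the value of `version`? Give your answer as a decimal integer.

-26401

`version` follows `crc` (1 B), `count` (1 B), `payload_len` (2 B), `duration_ms` (2 B), so it starts at offset 1 + 1 + 2 + 2 = 6 and occupies 2 bytes.
Bytes at offsets 6..7: DF 98.
Little-endian stores the least-significant byte at the lowest address.
Reassemble most-significant byte first: 98 DF → 0x98DF.
Top bit is set, so as a signed 16-bit value this is 0x98DF − 2^16 = -26401.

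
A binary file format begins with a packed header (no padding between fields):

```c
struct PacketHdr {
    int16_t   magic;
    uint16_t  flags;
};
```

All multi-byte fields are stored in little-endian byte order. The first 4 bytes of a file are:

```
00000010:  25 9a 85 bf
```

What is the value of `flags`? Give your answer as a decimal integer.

49029

`flags` follows `magic` (2 bytes), so it starts at byte offset 2 and occupies 2 bytes.
Bytes at offsets 2..3: 85 BF.
In little-endian order the low byte comes first in memory.
Reassemble most-significant byte first: BF 85 → 0xBF85.
0xBF85 = 49029.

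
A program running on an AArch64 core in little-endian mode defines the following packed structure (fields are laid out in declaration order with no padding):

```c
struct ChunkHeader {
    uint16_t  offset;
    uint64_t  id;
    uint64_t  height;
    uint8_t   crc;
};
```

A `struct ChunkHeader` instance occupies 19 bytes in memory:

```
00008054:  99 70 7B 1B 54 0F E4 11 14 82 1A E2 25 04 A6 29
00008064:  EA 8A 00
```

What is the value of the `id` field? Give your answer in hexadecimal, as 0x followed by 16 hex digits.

0x821411E40F541B7B

`id` follows `offset` (2 bytes), so it starts at byte offset 2 and occupies 8 bytes.
Bytes at offsets 2..9: 7B 1B 54 0F E4 11 14 82.
Little-endian stores the least-significant byte at the lowest address.
Reassemble most-significant byte first: 82 14 11 E4 0F 54 1B 7B → 0x821411E40F541B7B.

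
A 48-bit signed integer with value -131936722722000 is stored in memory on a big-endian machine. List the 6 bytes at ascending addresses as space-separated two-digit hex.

Two's complement of -131936722722000 in 48 bits: 131936722722000 = 0x77FEE97D9CD0; invert → 0x88011682632F; add 1 → 0x880116826330.
Split into bytes (most-significant first): 88 01 16 82 63 30.
Big-endian: lowest address holds the most-significant byte.
So the memory order matches the most-significant-first order: 88 01 16 82 63 30.

88 01 16 82 63 30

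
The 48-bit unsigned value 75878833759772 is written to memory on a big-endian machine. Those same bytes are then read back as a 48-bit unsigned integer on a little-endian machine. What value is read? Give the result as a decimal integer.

75878833759772 in 48-bit hexadecimal is 0x4502EAEEA61C.
Stored big-endian, the bytes at ascending addresses are 45 02 EA EE A6 1C.
Read back as little-endian, the first byte is least significant, giving 0x1CA6EEEA0245.
0x1CA6EEEA0245 = 31503298462277.

31503298462277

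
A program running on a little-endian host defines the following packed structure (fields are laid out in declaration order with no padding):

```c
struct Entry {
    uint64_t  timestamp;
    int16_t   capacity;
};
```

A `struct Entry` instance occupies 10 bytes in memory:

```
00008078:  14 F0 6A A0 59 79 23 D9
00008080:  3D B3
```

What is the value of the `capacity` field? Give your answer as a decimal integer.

`capacity` follows `timestamp` (8 bytes), so it starts at byte offset 8 and occupies 2 bytes.
Bytes at offsets 8..9: 3D B3.
Little-endian stores the least-significant byte at the lowest address.
Reassemble most-significant byte first: B3 3D → 0xB33D.
Top bit is set, so as a signed 16-bit value this is 0xB33D − 2^16 = -19651.

-19651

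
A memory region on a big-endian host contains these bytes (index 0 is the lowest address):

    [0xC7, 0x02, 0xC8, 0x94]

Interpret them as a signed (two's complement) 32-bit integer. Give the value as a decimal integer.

In big-endian order the high byte comes first in memory.
The bytes are already most-significant first: 0xC702C894.
Top bit is set, so as a signed 32-bit value this is 0xC702C894 − 2^32 = -956118892.

-956118892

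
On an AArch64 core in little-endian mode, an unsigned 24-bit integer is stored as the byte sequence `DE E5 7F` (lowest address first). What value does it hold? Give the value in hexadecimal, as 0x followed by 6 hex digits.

In little-endian order the low byte comes first in memory.
Reassemble most-significant byte first: 7F E5 DE → 0x7FE5DE.

0x7FE5DE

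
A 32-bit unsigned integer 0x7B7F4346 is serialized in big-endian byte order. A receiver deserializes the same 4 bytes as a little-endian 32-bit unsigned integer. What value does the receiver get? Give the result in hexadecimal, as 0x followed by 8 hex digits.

0x46437F7B

Stored big-endian, the bytes at ascending addresses are 7B 7F 43 46.
Read back as little-endian, the first byte is least significant, giving 0x46437F7B.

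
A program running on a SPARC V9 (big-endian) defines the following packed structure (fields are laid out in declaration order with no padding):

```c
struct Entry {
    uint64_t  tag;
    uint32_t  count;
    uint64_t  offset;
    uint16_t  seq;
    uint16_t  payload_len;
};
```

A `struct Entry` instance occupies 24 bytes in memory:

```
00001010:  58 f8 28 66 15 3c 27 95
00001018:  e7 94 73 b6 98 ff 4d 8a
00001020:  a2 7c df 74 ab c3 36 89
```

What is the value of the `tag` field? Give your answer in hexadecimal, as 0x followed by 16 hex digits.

0x58F82866153C2795

`tag` is the first field, at byte offset 0, occupying 8 bytes.
Bytes at offsets 0..7: 58 F8 28 66 15 3C 27 95.
Big-endian stores the most-significant byte at the lowest address.
The bytes are already most-significant first: 0x58F82866153C2795.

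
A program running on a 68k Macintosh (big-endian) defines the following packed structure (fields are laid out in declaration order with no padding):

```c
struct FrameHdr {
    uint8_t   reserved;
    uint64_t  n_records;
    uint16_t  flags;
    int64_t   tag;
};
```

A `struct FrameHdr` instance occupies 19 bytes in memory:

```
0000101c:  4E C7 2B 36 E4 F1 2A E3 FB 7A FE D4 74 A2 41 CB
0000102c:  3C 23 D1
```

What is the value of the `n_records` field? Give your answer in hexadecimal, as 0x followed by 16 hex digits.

0xC72B36E4F12AE3FB

`n_records` follows `reserved` (1 byte), so it starts at byte offset 1 and occupies 8 bytes.
Bytes at offsets 1..8: C7 2B 36 E4 F1 2A E3 FB.
Big-endian: lowest address holds the most-significant byte.
The bytes are already most-significant first: 0xC72B36E4F12AE3FB.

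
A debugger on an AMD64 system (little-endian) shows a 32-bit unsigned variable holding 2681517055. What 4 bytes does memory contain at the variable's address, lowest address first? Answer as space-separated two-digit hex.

2681517055 in hexadecimal, padded to 32 bits, is 0x9FD4B3FF.
Split into bytes (most-significant first): 9F D4 B3 FF.
Little-endian: lowest address holds the least-significant byte.
So at ascending addresses the bytes are FF B3 D4 9F.

FF B3 D4 9F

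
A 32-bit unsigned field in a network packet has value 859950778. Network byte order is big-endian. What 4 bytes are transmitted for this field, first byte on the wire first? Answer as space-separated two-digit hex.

33 41 CE BA

859950778 in hexadecimal, padded to 32 bits, is 0x3341CEBA.
Split into bytes (most-significant first): 33 41 CE BA.
Big-endian stores the most-significant byte at the lowest address.
So the memory order matches the most-significant-first order: 33 41 CE BA.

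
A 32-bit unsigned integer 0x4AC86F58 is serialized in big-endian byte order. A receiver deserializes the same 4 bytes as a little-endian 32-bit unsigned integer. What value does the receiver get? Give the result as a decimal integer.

1483720778

Stored big-endian, the bytes at ascending addresses are 4A C8 6F 58.
Read back as little-endian, the first byte is least significant, giving 0x586FC84A.
0x586FC84A = 1483720778.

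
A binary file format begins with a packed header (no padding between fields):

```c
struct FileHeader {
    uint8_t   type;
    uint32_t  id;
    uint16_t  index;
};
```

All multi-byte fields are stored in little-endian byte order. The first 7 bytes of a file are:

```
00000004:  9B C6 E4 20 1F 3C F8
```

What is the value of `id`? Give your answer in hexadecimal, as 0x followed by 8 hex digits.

`id` follows `type` (1 byte), so it starts at byte offset 1 and occupies 4 bytes.
Bytes at offsets 1..4: C6 E4 20 1F.
In little-endian order the low byte comes first in memory.
Reassemble most-significant byte first: 1F 20 E4 C6 → 0x1F20E4C6.

0x1F20E4C6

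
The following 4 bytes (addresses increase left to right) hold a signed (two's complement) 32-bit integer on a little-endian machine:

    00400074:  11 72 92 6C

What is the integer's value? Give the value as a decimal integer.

Little-endian: lowest address holds the least-significant byte.
Reassemble most-significant byte first: 6C 92 72 11 → 0x6C927211.
0x6C927211 = 1821536785.

1821536785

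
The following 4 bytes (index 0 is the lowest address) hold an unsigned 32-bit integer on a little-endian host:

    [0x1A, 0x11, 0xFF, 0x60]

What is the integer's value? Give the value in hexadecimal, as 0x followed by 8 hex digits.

0x60FF111A

In little-endian order the low byte comes first in memory.
Reassemble most-significant byte first: 60 FF 11 1A → 0x60FF111A.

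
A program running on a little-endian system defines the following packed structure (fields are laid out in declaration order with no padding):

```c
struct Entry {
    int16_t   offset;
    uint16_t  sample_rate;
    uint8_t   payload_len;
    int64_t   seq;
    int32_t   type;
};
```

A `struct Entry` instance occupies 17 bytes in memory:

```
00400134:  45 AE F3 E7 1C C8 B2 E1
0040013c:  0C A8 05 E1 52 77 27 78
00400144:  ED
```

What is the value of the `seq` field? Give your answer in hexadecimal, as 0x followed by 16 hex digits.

0x52E105A80CE1B2C8

`seq` follows `offset` (2 B), `sample_rate` (2 B), `payload_len` (1 B), so it starts at offset 2 + 2 + 1 = 5 and occupies 8 bytes.
Bytes at offsets 5..12: C8 B2 E1 0C A8 05 E1 52.
Little-endian stores the least-significant byte at the lowest address.
Reassemble most-significant byte first: 52 E1 05 A8 0C E1 B2 C8 → 0x52E105A80CE1B2C8.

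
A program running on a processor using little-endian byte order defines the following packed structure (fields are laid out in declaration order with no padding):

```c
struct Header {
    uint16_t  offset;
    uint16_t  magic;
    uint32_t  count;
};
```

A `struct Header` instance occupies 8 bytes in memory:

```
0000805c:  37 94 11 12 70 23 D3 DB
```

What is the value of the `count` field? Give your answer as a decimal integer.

3688047472

`count` follows `offset` (2 B), `magic` (2 B), so it starts at offset 2 + 2 = 4 and occupies 4 bytes.
Bytes at offsets 4..7: 70 23 D3 DB.
Little-endian stores the least-significant byte at the lowest address.
Reassemble most-significant byte first: DB D3 23 70 → 0xDBD32370.
0xDBD32370 = 3688047472.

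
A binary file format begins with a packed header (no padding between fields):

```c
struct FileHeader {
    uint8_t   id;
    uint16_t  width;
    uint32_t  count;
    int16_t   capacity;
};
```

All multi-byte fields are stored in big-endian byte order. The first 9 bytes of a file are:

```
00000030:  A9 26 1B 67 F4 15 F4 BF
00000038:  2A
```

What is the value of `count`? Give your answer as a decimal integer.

`count` follows `id` (1 B), `width` (2 B), so it starts at offset 1 + 2 = 3 and occupies 4 bytes.
Bytes at offsets 3..6: 67 F4 15 F4.
Big-endian: lowest address holds the most-significant byte.
The bytes are already most-significant first: 0x67F415F4.
0x67F415F4 = 1744049652.

1744049652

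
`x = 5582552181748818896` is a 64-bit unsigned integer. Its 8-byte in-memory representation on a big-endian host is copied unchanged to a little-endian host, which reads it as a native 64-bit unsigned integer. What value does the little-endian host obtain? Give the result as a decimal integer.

5582552181748818896 in 64-bit hexadecimal is 0x4D7935A1B53863D0.
Stored big-endian, the bytes at ascending addresses are 4D 79 35 A1 B5 38 63 D0.
Read back as little-endian, the first byte is least significant, giving 0xD06338B5A135794D.
0xD06338B5A135794D = 15015907935328237901.

15015907935328237901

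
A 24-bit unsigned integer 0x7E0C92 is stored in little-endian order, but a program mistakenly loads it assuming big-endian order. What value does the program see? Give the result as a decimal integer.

Stored little-endian, the bytes at ascending addresses are 92 0C 7E.
Read back as big-endian, the last byte is least significant, giving 0x920C7E.
0x920C7E = 9571454.

9571454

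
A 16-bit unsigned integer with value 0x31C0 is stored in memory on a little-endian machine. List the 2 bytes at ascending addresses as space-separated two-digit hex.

C0 31

Split into bytes (most-significant first): 31 C0.
Little-endian stores the least-significant byte at the lowest address.
So at ascending addresses the bytes are C0 31.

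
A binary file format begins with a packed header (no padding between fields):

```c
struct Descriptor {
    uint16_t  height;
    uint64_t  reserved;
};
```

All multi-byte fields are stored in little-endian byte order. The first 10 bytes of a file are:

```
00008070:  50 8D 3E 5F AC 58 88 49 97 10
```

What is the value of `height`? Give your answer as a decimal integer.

36176

`height` is the first field, at byte offset 0, occupying 2 bytes.
Bytes at offsets 0..1: 50 8D.
Little-endian: lowest address holds the least-significant byte.
Reassemble most-significant byte first: 8D 50 → 0x8D50.
0x8D50 = 36176.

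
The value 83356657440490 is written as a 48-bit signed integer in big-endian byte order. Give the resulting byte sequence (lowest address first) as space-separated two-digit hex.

83356657440490 in hexadecimal, padded to 48 bits, is 0x4BCFFBF4D6EA.
Split into bytes (most-significant first): 4B CF FB F4 D6 EA.
In big-endian order the high byte comes first in memory.
So the memory order matches the most-significant-first order: 4B CF FB F4 D6 EA.

4B CF FB F4 D6 EA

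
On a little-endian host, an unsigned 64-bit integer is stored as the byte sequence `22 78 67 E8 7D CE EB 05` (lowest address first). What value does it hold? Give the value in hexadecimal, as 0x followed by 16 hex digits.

0x05EBCE7DE8677822

In little-endian order the low byte comes first in memory.
Reassemble most-significant byte first: 05 EB CE 7D E8 67 78 22 → 0x05EBCE7DE8677822.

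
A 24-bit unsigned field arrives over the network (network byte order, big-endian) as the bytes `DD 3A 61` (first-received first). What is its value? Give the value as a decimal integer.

Big-endian: lowest address holds the most-significant byte.
The bytes are already most-significant first: 0xDD3A61.
0xDD3A61 = 14498401.

14498401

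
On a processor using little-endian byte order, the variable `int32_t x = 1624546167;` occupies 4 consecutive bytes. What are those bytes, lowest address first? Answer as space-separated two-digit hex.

77 9B D4 60

1624546167 in hexadecimal, padded to 32 bits, is 0x60D49B77.
Split into bytes (most-significant first): 60 D4 9B 77.
Little-endian: lowest address holds the least-significant byte.
So at ascending addresses the bytes are 77 9B D4 60.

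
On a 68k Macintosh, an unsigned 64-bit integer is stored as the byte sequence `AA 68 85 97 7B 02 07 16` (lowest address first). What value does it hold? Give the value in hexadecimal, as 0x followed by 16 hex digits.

0xAA6885977B020716

Big-endian: lowest address holds the most-significant byte.
The bytes are already most-significant first: 0xAA6885977B020716.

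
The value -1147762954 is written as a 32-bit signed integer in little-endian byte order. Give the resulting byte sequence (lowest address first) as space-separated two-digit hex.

F6 86 96 BB

Two's complement of -1147762954 in 32 bits: 1147762954 = 0x4469790A; invert → 0xBB9686F5; add 1 → 0xBB9686F6.
Split into bytes (most-significant first): BB 96 86 F6.
Little-endian: lowest address holds the least-significant byte.
So at ascending addresses the bytes are F6 86 96 BB.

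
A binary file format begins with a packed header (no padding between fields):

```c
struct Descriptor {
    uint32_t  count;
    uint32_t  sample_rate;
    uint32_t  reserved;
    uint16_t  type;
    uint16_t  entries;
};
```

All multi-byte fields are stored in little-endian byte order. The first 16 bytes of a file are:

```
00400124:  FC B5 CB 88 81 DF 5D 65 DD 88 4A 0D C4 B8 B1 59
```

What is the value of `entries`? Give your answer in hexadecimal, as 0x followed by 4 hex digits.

`entries` follows `count` (4 B), `sample_rate` (4 B), `reserved` (4 B), `type` (2 B), so it starts at offset 4 + 4 + 4 + 2 = 14 and occupies 2 bytes.
Bytes at offsets 14..15: B1 59.
In little-endian order the low byte comes first in memory.
Reassemble most-significant byte first: 59 B1 → 0x59B1.

0x59B1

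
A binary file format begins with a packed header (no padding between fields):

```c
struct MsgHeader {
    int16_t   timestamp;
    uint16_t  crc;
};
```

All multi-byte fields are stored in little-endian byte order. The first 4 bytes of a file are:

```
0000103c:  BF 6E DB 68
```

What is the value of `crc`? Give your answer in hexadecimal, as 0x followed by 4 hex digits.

`crc` follows `timestamp` (2 bytes), so it starts at byte offset 2 and occupies 2 bytes.
Bytes at offsets 2..3: DB 68.
In little-endian order the low byte comes first in memory.
Reassemble most-significant byte first: 68 DB → 0x68DB.

0x68DB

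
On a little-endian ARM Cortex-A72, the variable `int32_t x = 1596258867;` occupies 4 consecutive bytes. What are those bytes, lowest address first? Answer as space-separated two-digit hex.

1596258867 in hexadecimal, padded to 32 bits, is 0x5F24FA33.
Split into bytes (most-significant first): 5F 24 FA 33.
Little-endian: lowest address holds the least-significant byte.
So at ascending addresses the bytes are 33 FA 24 5F.

33 FA 24 5F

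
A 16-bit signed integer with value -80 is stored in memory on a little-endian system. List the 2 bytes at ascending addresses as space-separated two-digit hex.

B0 FF

Two's complement of -80 in 16 bits: 80 = 0x0050; invert → 0xFFAF; add 1 → 0xFFB0.
Split into bytes (most-significant first): FF B0.
Little-endian stores the least-significant byte at the lowest address.
So at ascending addresses the bytes are B0 FF.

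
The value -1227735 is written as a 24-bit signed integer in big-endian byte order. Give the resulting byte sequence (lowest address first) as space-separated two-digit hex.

ED 44 29

Two's complement of -1227735 in 24 bits: 1227735 = 0x12BBD7; invert → 0xED4428; add 1 → 0xED4429.
Split into bytes (most-significant first): ED 44 29.
In big-endian order the high byte comes first in memory.
So the memory order matches the most-significant-first order: ED 44 29.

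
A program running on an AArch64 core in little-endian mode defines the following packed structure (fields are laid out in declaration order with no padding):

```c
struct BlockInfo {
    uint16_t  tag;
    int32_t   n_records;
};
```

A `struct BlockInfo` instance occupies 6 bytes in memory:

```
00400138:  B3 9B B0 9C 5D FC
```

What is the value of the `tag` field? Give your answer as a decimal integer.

`tag` is the first field, at byte offset 0, occupying 2 bytes.
Bytes at offsets 0..1: B3 9B.
Little-endian stores the least-significant byte at the lowest address.
Reassemble most-significant byte first: 9B B3 → 0x9BB3.
0x9BB3 = 39859.

39859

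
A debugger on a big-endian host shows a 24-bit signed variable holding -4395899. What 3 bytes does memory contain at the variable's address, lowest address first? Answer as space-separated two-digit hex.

Two's complement of -4395899 in 24 bits: 4395899 = 0x43137B; invert → 0xBCEC84; add 1 → 0xBCEC85.
Split into bytes (most-significant first): BC EC 85.
In big-endian order the high byte comes first in memory.
So the memory order matches the most-significant-first order: BC EC 85.

BC EC 85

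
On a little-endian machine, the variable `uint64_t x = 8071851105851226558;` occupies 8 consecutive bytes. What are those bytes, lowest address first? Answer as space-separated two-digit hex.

8071851105851226558 in hexadecimal, padded to 64 bits, is 0x7004F9D0741B39BE.
Split into bytes (most-significant first): 70 04 F9 D0 74 1B 39 BE.
Little-endian: lowest address holds the least-significant byte.
So at ascending addresses the bytes are BE 39 1B 74 D0 F9 04 70.

BE 39 1B 74 D0 F9 04 70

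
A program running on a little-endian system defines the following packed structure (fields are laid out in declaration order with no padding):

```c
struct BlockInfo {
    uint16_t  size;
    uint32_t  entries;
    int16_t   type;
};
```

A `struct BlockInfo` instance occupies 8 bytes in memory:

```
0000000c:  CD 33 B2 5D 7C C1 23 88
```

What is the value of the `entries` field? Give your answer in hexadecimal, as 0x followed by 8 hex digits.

0xC17C5DB2

`entries` follows `size` (2 bytes), so it starts at byte offset 2 and occupies 4 bytes.
Bytes at offsets 2..5: B2 5D 7C C1.
Little-endian stores the least-significant byte at the lowest address.
Reassemble most-significant byte first: C1 7C 5D B2 → 0xC17C5DB2.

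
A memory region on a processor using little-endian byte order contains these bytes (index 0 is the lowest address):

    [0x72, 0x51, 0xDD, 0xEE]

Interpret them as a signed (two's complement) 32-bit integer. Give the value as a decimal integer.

In little-endian order the low byte comes first in memory.
Reassemble most-significant byte first: EE DD 51 72 → 0xEEDD5172.
Top bit is set, so as a signed 32-bit value this is 0xEEDD5172 − 2^32 = -287485582.

-287485582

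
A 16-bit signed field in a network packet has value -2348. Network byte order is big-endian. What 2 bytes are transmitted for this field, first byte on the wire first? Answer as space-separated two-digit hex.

Two's complement of -2348 in 16 bits: 2348 = 0x092C; invert → 0xF6D3; add 1 → 0xF6D4.
Split into bytes (most-significant first): F6 D4.
In big-endian order the high byte comes first in memory.
So the memory order matches the most-significant-first order: F6 D4.

F6 D4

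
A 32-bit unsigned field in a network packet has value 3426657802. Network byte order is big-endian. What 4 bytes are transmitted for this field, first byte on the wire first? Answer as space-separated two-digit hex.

CC 3E A6 0A

3426657802 in hexadecimal, padded to 32 bits, is 0xCC3EA60A.
Split into bytes (most-significant first): CC 3E A6 0A.
In big-endian order the high byte comes first in memory.
So the memory order matches the most-significant-first order: CC 3E A6 0A.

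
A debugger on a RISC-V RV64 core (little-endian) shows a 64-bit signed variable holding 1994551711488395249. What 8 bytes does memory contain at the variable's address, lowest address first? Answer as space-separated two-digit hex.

1994551711488395249 in hexadecimal, padded to 64 bits, is 0x1BAE1236C969C7F1.
Split into bytes (most-significant first): 1B AE 12 36 C9 69 C7 F1.
Little-endian: lowest address holds the least-significant byte.
So at ascending addresses the bytes are F1 C7 69 C9 36 12 AE 1B.

F1 C7 69 C9 36 12 AE 1B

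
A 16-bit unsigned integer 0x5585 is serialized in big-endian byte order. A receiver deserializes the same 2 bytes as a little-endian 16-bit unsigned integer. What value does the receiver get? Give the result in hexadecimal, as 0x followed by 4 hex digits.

0x8555

Stored big-endian, the bytes at ascending addresses are 55 85.
Read back as little-endian, the first byte is least significant, giving 0x8555.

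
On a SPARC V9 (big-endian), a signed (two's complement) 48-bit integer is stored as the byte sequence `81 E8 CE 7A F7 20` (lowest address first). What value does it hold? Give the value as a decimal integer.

Big-endian: lowest address holds the most-significant byte.
The bytes are already most-significant first: 0x81E8CE7AF720.
Top bit is set, so as a signed 48-bit value this is 0x81E8CE7AF720 − 2^48 = -138638080149728.

-138638080149728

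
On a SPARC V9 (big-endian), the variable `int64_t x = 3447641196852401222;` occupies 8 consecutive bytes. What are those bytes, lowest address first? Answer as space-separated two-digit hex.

2F D8 7B 66 F3 63 D4 46

3447641196852401222 in hexadecimal, padded to 64 bits, is 0x2FD87B66F363D446.
Split into bytes (most-significant first): 2F D8 7B 66 F3 63 D4 46.
In big-endian order the high byte comes first in memory.
So the memory order matches the most-significant-first order: 2F D8 7B 66 F3 63 D4 46.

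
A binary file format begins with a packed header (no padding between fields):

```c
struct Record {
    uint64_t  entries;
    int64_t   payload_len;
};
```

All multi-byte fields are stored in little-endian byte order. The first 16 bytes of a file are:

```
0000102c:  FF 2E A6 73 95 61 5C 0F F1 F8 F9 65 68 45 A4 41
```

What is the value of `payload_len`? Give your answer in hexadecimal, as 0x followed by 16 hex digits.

`payload_len` follows `entries` (8 bytes), so it starts at byte offset 8 and occupies 8 bytes.
Bytes at offsets 8..15: F1 F8 F9 65 68 45 A4 41.
Little-endian stores the least-significant byte at the lowest address.
Reassemble most-significant byte first: 41 A4 45 68 65 F9 F8 F1 → 0x41A4456865F9F8F1.

0x41A4456865F9F8F1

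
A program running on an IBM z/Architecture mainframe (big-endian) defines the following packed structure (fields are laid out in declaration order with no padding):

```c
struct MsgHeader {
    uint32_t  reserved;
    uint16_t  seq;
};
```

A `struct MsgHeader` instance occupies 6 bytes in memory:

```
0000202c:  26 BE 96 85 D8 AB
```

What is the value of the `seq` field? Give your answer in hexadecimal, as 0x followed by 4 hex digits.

`seq` follows `reserved` (4 bytes), so it starts at byte offset 4 and occupies 2 bytes.
Bytes at offsets 4..5: D8 AB.
Big-endian: lowest address holds the most-significant byte.
The bytes are already most-significant first: 0xD8AB.

0xD8AB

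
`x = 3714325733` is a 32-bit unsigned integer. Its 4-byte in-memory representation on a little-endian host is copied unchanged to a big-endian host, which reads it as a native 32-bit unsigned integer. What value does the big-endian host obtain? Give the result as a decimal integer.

3843843293

3714325733 in 32-bit hexadecimal is 0xDD641CE5.
Stored little-endian, the bytes at ascending addresses are E5 1C 64 DD.
Read back as big-endian, the last byte is least significant, giving 0xE51C64DD.
0xE51C64DD = 3843843293.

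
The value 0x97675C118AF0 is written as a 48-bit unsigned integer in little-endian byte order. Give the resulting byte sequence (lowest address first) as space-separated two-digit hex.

Split into bytes (most-significant first): 97 67 5C 11 8A F0.
Little-endian stores the least-significant byte at the lowest address.
So at ascending addresses the bytes are F0 8A 11 5C 67 97.

F0 8A 11 5C 67 97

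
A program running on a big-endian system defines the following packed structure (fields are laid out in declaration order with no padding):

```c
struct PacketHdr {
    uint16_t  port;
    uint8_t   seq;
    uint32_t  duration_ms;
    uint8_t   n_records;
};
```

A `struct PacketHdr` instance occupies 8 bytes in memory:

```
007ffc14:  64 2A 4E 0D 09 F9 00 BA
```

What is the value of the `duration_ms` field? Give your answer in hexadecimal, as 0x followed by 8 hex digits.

0x0D09F900

`duration_ms` follows `port` (2 B), `seq` (1 B), so it starts at offset 2 + 1 = 3 and occupies 4 bytes.
Bytes at offsets 3..6: 0D 09 F9 00.
Big-endian: lowest address holds the most-significant byte.
The bytes are already most-significant first: 0x0D09F900.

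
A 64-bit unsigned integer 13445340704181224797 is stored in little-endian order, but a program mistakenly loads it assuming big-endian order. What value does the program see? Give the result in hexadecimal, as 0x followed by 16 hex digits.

13445340704181224797 in 64-bit hexadecimal is 0xBA9772224CD2855D.
Stored little-endian, the bytes at ascending addresses are 5D 85 D2 4C 22 72 97 BA.
Read back as big-endian, the last byte is least significant, giving 0x5D85D24C227297BA.

0x5D85D24C227297BA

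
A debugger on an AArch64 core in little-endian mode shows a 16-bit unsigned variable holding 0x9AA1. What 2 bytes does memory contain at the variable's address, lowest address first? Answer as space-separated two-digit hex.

Split into bytes (most-significant first): 9A A1.
Little-endian stores the least-significant byte at the lowest address.
So at ascending addresses the bytes are A1 9A.

A1 9A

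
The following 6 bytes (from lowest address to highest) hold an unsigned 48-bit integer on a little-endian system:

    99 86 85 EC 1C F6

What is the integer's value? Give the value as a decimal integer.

Little-endian: lowest address holds the least-significant byte.
Reassemble most-significant byte first: F6 1C EC 85 86 99 → 0xF61CEC858699.
0xF61CEC858699 = 270604087690905.

270604087690905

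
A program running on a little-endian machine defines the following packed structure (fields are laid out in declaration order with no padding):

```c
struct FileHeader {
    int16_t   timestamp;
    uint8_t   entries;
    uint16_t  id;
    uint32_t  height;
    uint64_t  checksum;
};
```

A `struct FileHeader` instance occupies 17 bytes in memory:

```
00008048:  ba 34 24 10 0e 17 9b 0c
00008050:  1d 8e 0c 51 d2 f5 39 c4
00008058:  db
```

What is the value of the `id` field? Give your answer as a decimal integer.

`id` follows `timestamp` (2 B), `entries` (1 B), so it starts at offset 2 + 1 = 3 and occupies 2 bytes.
Bytes at offsets 3..4: 10 0E.
In little-endian order the low byte comes first in memory.
Reassemble most-significant byte first: 0E 10 → 0x0E10.
0x0E10 = 3600.

3600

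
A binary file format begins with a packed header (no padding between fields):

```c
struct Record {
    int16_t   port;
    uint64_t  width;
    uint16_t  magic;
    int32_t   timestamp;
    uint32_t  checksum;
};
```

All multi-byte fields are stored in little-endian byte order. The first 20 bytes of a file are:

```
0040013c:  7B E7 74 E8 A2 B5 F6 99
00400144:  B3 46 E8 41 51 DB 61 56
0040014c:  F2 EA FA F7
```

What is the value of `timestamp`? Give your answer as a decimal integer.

1449253713

`timestamp` follows `port` (2 B), `width` (8 B), `magic` (2 B), so it starts at offset 2 + 8 + 2 = 12 and occupies 4 bytes.
Bytes at offsets 12..15: 51 DB 61 56.
Little-endian: lowest address holds the least-significant byte.
Reassemble most-significant byte first: 56 61 DB 51 → 0x5661DB51.
0x5661DB51 = 1449253713.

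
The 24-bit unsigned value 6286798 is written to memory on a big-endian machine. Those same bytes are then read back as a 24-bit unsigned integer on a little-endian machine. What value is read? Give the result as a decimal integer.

13561183

6286798 in 24-bit hexadecimal is 0x5FEDCE.
Stored big-endian, the bytes at ascending addresses are 5F ED CE.
Read back as little-endian, the first byte is least significant, giving 0xCEED5F.
0xCEED5F = 13561183.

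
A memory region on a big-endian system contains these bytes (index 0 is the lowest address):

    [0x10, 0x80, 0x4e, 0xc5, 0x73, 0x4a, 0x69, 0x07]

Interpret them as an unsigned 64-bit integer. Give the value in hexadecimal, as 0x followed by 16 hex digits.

Big-endian stores the most-significant byte at the lowest address.
The bytes are already most-significant first: 0x10804EC5734A6907.

0x10804EC5734A6907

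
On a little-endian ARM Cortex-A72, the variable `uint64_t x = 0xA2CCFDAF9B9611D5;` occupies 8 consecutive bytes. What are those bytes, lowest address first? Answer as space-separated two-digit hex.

Split into bytes (most-significant first): A2 CC FD AF 9B 96 11 D5.
Little-endian: lowest address holds the least-significant byte.
So at ascending addresses the bytes are D5 11 96 9B AF FD CC A2.

D5 11 96 9B AF FD CC A2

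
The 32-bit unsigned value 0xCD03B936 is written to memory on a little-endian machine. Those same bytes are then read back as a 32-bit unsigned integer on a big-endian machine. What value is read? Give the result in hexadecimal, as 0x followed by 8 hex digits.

0x36B903CD

Stored little-endian, the bytes at ascending addresses are 36 B9 03 CD.
Read back as big-endian, the last byte is least significant, giving 0x36B903CD.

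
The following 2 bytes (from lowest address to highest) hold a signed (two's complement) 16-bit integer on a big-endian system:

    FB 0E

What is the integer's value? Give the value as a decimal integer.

-1266

In big-endian order the high byte comes first in memory.
The bytes are already most-significant first: 0xFB0E.
Top bit is set, so as a signed 16-bit value this is 0xFB0E − 2^16 = -1266.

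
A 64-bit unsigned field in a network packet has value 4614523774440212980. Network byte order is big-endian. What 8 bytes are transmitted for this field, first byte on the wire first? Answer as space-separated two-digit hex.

40 0A 14 EC 8F 1A 89 F4

4614523774440212980 in hexadecimal, padded to 64 bits, is 0x400A14EC8F1A89F4.
Split into bytes (most-significant first): 40 0A 14 EC 8F 1A 89 F4.
Big-endian stores the most-significant byte at the lowest address.
So the memory order matches the most-significant-first order: 40 0A 14 EC 8F 1A 89 F4.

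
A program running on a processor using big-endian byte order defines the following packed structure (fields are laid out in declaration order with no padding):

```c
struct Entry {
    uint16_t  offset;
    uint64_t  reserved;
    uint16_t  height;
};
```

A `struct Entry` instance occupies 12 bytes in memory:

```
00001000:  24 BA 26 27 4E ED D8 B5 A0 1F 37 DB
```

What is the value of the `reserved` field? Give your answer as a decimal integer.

`reserved` follows `offset` (2 bytes), so it starts at byte offset 2 and occupies 8 bytes.
Bytes at offsets 2..9: 26 27 4E ED D8 B5 A0 1F.
In big-endian order the high byte comes first in memory.
The bytes are already most-significant first: 0x26274EEDD8B5A01F.
0x26274EEDD8B5A01F = 2749252880982974495.

2749252880982974495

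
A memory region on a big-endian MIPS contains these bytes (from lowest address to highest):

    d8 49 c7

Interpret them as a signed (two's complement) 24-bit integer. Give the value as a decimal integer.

-2602553

Big-endian: lowest address holds the most-significant byte.
The bytes are already most-significant first: 0xD849C7.
Top bit is set, so as a signed 24-bit value this is 0xD849C7 − 2^24 = -2602553.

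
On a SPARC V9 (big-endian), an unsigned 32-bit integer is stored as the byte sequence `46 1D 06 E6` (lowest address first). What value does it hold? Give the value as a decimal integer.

1176307430

Big-endian: lowest address holds the most-significant byte.
The bytes are already most-significant first: 0x461D06E6.
0x461D06E6 = 1176307430.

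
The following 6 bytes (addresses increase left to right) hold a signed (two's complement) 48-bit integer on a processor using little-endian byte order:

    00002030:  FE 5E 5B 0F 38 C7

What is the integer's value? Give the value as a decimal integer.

Little-endian: lowest address holds the least-significant byte.
Reassemble most-significant byte first: C7 38 0F 5B 5E FE → 0xC7380F5B5EFE.
Top bit is set, so as a signed 48-bit value this is 0xC7380F5B5EFE − 2^48 = -62431386968322.

-62431386968322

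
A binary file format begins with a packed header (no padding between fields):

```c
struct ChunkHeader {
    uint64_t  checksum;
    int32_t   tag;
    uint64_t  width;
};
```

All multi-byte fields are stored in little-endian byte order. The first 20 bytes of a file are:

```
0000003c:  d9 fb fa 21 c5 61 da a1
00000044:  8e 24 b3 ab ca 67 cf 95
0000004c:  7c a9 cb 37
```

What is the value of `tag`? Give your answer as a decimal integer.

`tag` follows `checksum` (8 bytes), so it starts at byte offset 8 and occupies 4 bytes.
Bytes at offsets 8..11: 8E 24 B3 AB.
In little-endian order the low byte comes first in memory.
Reassemble most-significant byte first: AB B3 24 8E → 0xABB3248E.
Top bit is set, so as a signed 32-bit value this is 0xABB3248E − 2^32 = -1414323058.

-1414323058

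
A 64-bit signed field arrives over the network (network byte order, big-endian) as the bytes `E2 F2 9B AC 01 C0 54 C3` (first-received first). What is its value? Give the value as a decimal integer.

In big-endian order the high byte comes first in memory.
The bytes are already most-significant first: 0xE2F29BAC01C054C3.
Top bit is set, so as a signed 64-bit value this is 0xE2F29BAC01C054C3 − 2^64 = -2093439713707797309.

-2093439713707797309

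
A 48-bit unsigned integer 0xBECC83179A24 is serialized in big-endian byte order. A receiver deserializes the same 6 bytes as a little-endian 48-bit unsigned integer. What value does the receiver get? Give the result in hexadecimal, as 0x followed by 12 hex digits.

Stored big-endian, the bytes at ascending addresses are BE CC 83 17 9A 24.
Read back as little-endian, the first byte is least significant, giving 0x249A1783CCBE.

0x249A1783CCBE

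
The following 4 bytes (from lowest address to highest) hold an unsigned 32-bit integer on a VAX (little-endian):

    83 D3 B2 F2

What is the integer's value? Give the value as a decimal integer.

4071805827

Little-endian stores the least-significant byte at the lowest address.
Reassemble most-significant byte first: F2 B2 D3 83 → 0xF2B2D383.
0xF2B2D383 = 4071805827.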